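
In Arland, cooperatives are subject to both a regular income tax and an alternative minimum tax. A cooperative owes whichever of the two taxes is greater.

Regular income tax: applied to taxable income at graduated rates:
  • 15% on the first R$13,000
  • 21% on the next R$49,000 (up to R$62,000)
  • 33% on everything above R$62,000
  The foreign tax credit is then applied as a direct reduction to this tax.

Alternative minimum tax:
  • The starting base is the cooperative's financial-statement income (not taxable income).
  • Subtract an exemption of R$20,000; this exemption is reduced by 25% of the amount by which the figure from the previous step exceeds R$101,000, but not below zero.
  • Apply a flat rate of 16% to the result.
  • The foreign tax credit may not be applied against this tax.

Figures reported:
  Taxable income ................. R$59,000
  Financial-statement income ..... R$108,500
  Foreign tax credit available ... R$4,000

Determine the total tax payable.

R$14,460

Regular income tax:
  R$13,000 × 15% = R$1,950
  R$46,000 × 21% = R$9,660
  → R$11,610
  Less foreign tax credit R$4,000 → R$7,610

Alternative minimum tax:
  Base (financial-statement income): R$108,500
  Exemption: R$20,000 − 25% × (R$108,500 − R$101,000) = R$20,000 − R$1,875 = R$18,125
  Base: R$108,500 − R$18,125 = R$90,375
  R$90,375 × 16% = R$14,460

R$14,460 > R$7,610, so the alternative minimum tax is the binding amount.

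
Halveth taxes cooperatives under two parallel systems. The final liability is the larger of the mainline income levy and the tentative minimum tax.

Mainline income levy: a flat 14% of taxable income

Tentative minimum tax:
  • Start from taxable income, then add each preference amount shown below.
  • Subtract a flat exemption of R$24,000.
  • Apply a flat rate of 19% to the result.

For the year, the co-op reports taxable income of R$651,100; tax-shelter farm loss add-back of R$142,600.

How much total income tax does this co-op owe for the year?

R$146,243

Mainline income levy:
  R$651,100 × 14% = R$91,154

Tentative minimum tax:
  Adjusted income: R$651,100 + R$142,600 = R$793,700
  Less exemption R$24,000 → base R$769,700
  R$769,700 × 19% = R$146,243

R$146,243 > R$91,154, so the tentative minimum tax is the binding amount.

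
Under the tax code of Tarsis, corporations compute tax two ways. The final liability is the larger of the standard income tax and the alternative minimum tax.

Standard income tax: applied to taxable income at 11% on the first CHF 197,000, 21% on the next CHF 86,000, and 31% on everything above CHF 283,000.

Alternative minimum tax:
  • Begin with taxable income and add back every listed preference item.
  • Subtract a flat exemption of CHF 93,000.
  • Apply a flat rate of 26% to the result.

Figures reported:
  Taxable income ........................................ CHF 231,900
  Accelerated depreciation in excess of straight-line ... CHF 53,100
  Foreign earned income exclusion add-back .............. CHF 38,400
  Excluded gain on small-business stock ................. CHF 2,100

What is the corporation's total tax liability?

Alternative minimum tax:
  Adjusted income: CHF 231,900 + CHF 53,100 + CHF 38,400 + CHF 2,100 = CHF 325,500
  Less exemption CHF 93,000 → base CHF 232,500
  CHF 232,500 × 26% = CHF 60,450

Standard income tax:
  CHF 197,000 × 11% = CHF 21,670
  CHF 34,900 × 21% = CHF 7,329
  → CHF 28,999

CHF 60,450 > CHF 28,999, so the alternative minimum tax is the binding amount.

CHF 60,450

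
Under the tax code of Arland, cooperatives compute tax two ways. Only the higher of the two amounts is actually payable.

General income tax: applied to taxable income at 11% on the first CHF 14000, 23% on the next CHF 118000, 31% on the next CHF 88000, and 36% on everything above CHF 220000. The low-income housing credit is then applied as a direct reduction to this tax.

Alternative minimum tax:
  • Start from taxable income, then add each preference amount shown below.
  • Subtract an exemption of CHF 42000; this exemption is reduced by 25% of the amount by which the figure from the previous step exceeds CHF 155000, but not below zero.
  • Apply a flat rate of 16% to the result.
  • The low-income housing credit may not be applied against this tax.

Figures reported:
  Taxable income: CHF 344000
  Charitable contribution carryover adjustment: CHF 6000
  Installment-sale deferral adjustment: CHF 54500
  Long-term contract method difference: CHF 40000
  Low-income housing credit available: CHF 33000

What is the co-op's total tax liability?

General income tax:
  CHF 14000 × 11% = CHF 1540
  CHF 118000 × 23% = CHF 27140
  CHF 88000 × 31% = CHF 27280
  CHF 124000 × 36% = CHF 44640
  → CHF 100600
  Less low-income housing credit CHF 33000 → CHF 67600

Alternative minimum tax:
  Adjusted income: CHF 344000 + CHF 6000 + CHF 54500 + CHF 40000 = CHF 444500
  Exemption: 25% × (CHF 444500 − CHF 155000) = CHF 72375 ≥ CHF 42000, so the exemption is fully phased out
  Base: CHF 444500 − CHF 0 = CHF 444500
  CHF 444500 × 16% = CHF 71120

CHF 71120 > CHF 67600, so the alternative minimum tax is the binding amount.

CHF 71120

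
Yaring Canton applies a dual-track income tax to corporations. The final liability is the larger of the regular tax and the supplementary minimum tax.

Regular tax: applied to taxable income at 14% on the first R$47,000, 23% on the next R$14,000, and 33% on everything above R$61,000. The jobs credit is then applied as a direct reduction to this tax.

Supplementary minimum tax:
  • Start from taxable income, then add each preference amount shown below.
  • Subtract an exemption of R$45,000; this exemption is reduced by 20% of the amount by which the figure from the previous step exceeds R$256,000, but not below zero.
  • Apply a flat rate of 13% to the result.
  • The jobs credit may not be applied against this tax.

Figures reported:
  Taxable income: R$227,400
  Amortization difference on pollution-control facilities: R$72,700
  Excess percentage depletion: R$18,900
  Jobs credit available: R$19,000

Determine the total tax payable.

Regular tax:
  R$47,000 × 14% = R$6,580
  R$14,000 × 23% = R$3,220
  R$166,400 × 33% = R$54,912
  → R$64,712
  Less jobs credit R$19,000 → R$45,712

Supplementary minimum tax:
  Adjusted income: R$227,400 + R$72,700 + R$18,900 = R$319,000
  Exemption: R$45,000 − 20% × (R$319,000 − R$256,000) = R$45,000 − R$12,600 = R$32,400
  Base: R$319,000 − R$32,400 = R$286,600
  R$286,600 × 13% = R$37,258

R$45,712 > R$37,258, so the regular tax governs.

R$45,712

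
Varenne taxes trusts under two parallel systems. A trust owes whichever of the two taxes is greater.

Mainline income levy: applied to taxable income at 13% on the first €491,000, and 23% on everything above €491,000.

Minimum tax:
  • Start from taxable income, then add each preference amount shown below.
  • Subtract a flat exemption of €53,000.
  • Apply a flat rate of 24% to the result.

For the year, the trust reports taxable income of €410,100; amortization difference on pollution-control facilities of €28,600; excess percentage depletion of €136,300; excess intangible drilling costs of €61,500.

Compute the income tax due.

Mainline income levy:
  €410,100 × 13% = €53,313

Minimum tax:
  Adjusted income: €410,100 + €28,600 + €136,300 + €61,500 = €636,500
  Less exemption €53,000 → base €583,500
  €583,500 × 24% = €140,040

€140,040 > €53,313, so the minimum tax is the binding amount.

€140,040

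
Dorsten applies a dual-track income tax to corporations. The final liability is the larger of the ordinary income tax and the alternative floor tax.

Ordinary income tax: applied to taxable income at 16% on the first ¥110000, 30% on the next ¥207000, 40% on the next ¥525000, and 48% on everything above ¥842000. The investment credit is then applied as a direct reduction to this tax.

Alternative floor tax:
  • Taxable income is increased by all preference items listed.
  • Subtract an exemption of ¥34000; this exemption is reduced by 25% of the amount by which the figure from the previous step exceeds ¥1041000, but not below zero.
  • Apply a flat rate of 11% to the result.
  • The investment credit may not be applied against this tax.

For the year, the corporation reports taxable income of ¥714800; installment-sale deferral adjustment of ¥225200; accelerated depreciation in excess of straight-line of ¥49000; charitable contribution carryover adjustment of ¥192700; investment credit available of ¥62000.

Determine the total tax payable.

¥176820

Alternative floor tax:
  Adjusted income: ¥714800 + ¥225200 + ¥49000 + ¥192700 = ¥1181700
  Exemption: 25% × (¥1181700 − ¥1041000) = ¥35175 ≥ ¥34000, so the exemption is fully phased out
  Base: ¥1181700 − ¥0 = ¥1181700
  ¥1181700 × 11% = ¥129987

Ordinary income tax:
  ¥110000 × 16% = ¥17600
  ¥207000 × 30% = ¥62100
  ¥397800 × 40% = ¥159120
  → ¥238820
  Less investment credit ¥62000 → ¥176820

¥176820 > ¥129987, so the ordinary income tax governs.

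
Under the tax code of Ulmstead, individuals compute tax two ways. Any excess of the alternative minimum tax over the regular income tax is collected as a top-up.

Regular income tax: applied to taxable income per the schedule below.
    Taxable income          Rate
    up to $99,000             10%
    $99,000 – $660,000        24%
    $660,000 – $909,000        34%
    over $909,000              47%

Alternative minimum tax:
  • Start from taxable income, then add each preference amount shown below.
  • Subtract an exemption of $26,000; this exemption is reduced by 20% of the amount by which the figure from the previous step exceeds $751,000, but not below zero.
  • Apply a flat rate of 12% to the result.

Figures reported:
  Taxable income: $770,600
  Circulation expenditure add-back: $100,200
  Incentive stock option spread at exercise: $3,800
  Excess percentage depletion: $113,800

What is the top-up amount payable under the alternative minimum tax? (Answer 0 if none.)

Alternative minimum tax:
  Adjusted income: $770,600 + $100,200 + $3,800 + $113,800 = $988,400
  Exemption: 20% × ($988,400 − $751,000) = $47,480 ≥ $26,000, so the exemption is fully phased out
  Base: $988,400 − $0 = $988,400
  $988,400 × 12% = $118,608

Regular income tax:
  $99,000 × 10% = $9,900
  $561,000 × 24% = $134,640
  $110,600 × 34% = $37,604
  → $182,144

$118,608 ≤ $182,144, so no add-on is due.

$0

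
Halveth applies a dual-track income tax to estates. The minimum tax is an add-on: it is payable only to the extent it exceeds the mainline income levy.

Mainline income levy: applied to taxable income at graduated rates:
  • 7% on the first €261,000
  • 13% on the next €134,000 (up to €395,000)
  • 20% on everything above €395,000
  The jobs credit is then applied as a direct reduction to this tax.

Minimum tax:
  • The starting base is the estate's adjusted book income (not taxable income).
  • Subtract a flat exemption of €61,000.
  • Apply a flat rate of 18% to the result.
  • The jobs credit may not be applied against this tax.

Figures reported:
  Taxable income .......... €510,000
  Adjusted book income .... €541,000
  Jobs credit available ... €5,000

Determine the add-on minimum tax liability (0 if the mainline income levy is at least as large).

Minimum tax:
  Base (adjusted book income): €541,000
  Less exemption €61,000 → base €480,000
  €480,000 × 18% = €86,400

Mainline income levy:
  €261,000 × 7% = €18,270
  €134,000 × 13% = €17,420
  €115,000 × 20% = €23,000
  → €58,690
  Less jobs credit €5,000 → €53,690

Excess of minimum tax over mainline income levy: €86,400 − €53,690 = €32,710.

€32,710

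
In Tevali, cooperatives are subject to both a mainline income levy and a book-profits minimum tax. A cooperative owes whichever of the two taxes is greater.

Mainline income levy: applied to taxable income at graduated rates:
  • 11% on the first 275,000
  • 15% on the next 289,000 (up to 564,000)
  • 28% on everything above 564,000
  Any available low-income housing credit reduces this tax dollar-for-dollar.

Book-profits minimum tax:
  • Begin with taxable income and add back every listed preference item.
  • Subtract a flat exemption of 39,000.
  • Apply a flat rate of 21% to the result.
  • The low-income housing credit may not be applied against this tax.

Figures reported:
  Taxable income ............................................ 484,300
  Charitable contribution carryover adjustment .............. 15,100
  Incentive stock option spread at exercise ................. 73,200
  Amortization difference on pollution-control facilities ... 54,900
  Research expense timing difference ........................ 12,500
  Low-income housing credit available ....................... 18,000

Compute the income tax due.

Mainline income levy:
  275,000 × 11% = 30,250
  209,300 × 15% = 31,395
  → 61,645
  Less low-income housing credit 18,000 → 43,645

Book-profits minimum tax:
  Adjusted income: 484,300 + 15,100 + 73,200 + 54,900 + 12,500 = 640,000
  Less exemption 39,000 → base 601,000
  601,000 × 21% = 126,210

126,210 > 43,645, so the book-profits minimum tax is the binding amount.

126,210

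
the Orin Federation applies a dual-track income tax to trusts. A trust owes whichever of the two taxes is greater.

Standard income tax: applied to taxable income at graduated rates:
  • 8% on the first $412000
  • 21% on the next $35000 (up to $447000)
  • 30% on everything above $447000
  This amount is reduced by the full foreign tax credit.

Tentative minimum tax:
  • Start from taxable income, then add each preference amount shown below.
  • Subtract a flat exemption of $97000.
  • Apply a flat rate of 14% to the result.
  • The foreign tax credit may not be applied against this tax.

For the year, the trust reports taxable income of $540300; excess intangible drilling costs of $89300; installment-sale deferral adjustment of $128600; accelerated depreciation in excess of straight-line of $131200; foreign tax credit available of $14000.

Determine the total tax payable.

$110936

Standard income tax:
  $412000 × 8% = $32960
  $35000 × 21% = $7350
  $93300 × 30% = $27990
  → $68300
  Less foreign tax credit $14000 → $54300

Tentative minimum tax:
  Adjusted income: $540300 + $89300 + $128600 + $131200 = $889400
  Less exemption $97000 → base $792400
  $792400 × 14% = $110936

$110936 > $54300, so the tentative minimum tax is the binding amount.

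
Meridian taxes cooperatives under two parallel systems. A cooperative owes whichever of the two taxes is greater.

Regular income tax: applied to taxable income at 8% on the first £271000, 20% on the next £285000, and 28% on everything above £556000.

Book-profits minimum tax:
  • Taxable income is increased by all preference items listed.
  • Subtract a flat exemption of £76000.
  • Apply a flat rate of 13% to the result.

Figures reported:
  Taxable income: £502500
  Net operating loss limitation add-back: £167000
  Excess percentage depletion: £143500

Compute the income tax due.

£95810

Regular income tax:
  £271000 × 8% = £21680
  £231500 × 20% = £46300
  → £67980

Book-profits minimum tax:
  Adjusted income: £502500 + £167000 + £143500 = £813000
  Less exemption £76000 → base £737000
  £737000 × 13% = £95810

£95810 > £67980, so the book-profits minimum tax is the binding amount.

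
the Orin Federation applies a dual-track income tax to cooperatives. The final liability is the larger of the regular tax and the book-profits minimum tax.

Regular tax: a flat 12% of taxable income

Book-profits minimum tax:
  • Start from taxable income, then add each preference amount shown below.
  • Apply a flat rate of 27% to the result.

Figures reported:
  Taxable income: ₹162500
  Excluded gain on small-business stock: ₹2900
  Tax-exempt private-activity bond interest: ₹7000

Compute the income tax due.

₹46548

Regular tax:
  ₹162500 × 12% = ₹19500

Book-profits minimum tax:
  Adjusted income: ₹162500 + ₹2900 + ₹7000 = ₹172400
  ₹172400 × 27% = ₹46548

₹46548 > ₹19500, so the book-profits minimum tax is the binding amount.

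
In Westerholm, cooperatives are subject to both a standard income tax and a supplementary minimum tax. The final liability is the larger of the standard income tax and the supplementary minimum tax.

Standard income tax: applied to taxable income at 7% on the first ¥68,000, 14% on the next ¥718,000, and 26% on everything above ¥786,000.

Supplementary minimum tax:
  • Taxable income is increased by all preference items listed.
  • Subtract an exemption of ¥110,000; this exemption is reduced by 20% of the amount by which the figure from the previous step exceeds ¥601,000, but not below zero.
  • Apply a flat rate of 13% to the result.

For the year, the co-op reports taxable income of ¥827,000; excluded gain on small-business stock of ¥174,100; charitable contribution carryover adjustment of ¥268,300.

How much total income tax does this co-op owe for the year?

¥165,022

Supplementary minimum tax:
  Adjusted income: ¥827,000 + ¥174,100 + ¥268,300 = ¥1,269,400
  Exemption: 20% × (¥1,269,400 − ¥601,000) = ¥133,680 ≥ ¥110,000, so the exemption is fully phased out
  Base: ¥1,269,400 − ¥0 = ¥1,269,400
  ¥1,269,400 × 13% = ¥165,022

Standard income tax:
  ¥68,000 × 7% = ¥4,760
  ¥718,000 × 14% = ¥100,520
  ¥41,000 × 26% = ¥10,660
  → ¥115,940

¥165,022 > ¥115,940, so the supplementary minimum tax is the binding amount.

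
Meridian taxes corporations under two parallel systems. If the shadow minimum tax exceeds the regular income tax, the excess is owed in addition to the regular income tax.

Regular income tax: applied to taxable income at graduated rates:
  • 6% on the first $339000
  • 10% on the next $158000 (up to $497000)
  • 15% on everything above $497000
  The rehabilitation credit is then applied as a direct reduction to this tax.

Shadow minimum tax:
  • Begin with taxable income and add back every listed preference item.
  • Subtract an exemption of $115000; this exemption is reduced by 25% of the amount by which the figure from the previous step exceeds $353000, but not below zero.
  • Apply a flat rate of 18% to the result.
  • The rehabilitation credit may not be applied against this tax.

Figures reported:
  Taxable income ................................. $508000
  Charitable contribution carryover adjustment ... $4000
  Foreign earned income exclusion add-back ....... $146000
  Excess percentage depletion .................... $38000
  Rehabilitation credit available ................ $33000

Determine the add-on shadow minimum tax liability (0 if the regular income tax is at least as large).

$115225

Regular income tax:
  $339000 × 6% = $20340
  $158000 × 10% = $15800
  $11000 × 15% = $1650
  → $37790
  Less rehabilitation credit $33000 → $4790

Shadow minimum tax:
  Adjusted income: $508000 + $4000 + $146000 + $38000 = $696000
  Exemption: $115000 − 25% × ($696000 − $353000) = $115000 − $85750 = $29250
  Base: $696000 − $29250 = $666750
  $666750 × 18% = $120015

Excess of shadow minimum tax over regular income tax: $120015 − $4790 = $115225.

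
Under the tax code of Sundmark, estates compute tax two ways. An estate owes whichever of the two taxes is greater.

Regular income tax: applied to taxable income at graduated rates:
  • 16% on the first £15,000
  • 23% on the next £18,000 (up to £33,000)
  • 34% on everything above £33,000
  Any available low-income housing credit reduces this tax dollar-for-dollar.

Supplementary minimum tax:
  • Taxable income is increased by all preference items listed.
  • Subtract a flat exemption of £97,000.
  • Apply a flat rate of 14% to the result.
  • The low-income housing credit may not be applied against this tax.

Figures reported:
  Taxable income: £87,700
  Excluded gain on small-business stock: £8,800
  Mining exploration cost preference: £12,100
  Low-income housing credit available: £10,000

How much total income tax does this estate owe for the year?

£15,138

Supplementary minimum tax:
  Adjusted income: £87,700 + £8,800 + £12,100 = £108,600
  Less exemption £97,000 → base £11,600
  £11,600 × 14% = £1,624

Regular income tax:
  £15,000 × 16% = £2,400
  £18,000 × 23% = £4,140
  £54,700 × 34% = £18,598
  → £25,138
  Less low-income housing credit £10,000 → £15,138

£15,138 > £1,624, so the regular income tax governs.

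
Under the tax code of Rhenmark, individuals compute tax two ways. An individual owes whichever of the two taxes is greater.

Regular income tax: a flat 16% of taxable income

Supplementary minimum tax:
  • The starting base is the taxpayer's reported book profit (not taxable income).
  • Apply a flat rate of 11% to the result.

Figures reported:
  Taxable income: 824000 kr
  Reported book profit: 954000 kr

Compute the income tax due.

131840 kr

Regular income tax:
  824000 kr × 16% = 131840 kr

Supplementary minimum tax:
  Base (reported book profit): 954000 kr
  954000 kr × 11% = 104940 kr

131840 kr > 104940 kr, so the regular income tax governs.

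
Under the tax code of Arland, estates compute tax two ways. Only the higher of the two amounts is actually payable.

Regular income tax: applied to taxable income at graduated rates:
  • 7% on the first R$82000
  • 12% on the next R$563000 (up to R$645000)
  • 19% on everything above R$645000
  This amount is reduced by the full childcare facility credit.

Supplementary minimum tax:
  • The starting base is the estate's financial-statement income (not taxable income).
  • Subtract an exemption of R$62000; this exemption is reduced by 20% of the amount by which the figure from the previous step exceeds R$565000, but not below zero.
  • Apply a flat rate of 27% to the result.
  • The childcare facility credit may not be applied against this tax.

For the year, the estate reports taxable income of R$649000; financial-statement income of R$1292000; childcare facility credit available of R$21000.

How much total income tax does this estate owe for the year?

R$348840

Regular income tax:
  R$82000 × 7% = R$5740
  R$563000 × 12% = R$67560
  R$4000 × 19% = R$760
  → R$74060
  Less childcare facility credit R$21000 → R$53060

Supplementary minimum tax:
  Base (financial-statement income): R$1292000
  Exemption: 20% × (R$1292000 − R$565000) = R$145400 ≥ R$62000, so the exemption is fully phased out
  Base: R$1292000 − R$0 = R$1292000
  R$1292000 × 27% = R$348840

R$348840 > R$53060, so the supplementary minimum tax is the binding amount.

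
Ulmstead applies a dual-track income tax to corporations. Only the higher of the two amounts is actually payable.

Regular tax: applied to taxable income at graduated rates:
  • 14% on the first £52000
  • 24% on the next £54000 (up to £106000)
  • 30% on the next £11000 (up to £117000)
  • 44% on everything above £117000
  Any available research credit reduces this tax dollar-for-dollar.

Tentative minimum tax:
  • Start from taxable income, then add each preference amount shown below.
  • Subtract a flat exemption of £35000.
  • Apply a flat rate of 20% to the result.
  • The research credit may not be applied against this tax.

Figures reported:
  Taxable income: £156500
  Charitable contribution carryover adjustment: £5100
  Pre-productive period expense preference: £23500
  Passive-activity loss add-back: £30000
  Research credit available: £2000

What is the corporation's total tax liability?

Tentative minimum tax:
  Adjusted income: £156500 + £5100 + £23500 + £30000 = £215100
  Less exemption £35000 → base £180100
  £180100 × 20% = £36020

Regular tax:
  £52000 × 14% = £7280
  £54000 × 24% = £12960
  £11000 × 30% = £3300
  £39500 × 44% = £17380
  → £40920
  Less research credit £2000 → £38920

£38920 > £36020, so the regular tax governs.

£38920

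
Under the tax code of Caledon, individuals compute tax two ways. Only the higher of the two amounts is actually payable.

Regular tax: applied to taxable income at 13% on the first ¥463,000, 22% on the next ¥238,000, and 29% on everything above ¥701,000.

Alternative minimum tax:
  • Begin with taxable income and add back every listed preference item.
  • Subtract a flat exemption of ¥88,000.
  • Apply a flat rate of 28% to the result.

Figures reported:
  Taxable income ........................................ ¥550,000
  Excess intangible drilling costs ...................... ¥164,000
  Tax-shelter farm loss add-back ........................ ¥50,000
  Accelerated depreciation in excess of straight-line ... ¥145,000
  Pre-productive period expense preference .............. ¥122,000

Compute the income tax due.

¥264,040

Alternative minimum tax:
  Adjusted income: ¥550,000 + ¥164,000 + ¥50,000 + ¥145,000 + ¥122,000 = ¥1,031,000
  Less exemption ¥88,000 → base ¥943,000
  ¥943,000 × 28% = ¥264,040

Regular tax:
  ¥463,000 × 13% = ¥60,190
  ¥87,000 × 22% = ¥19,140
  → ¥79,330

¥264,040 > ¥79,330, so the alternative minimum tax is the binding amount.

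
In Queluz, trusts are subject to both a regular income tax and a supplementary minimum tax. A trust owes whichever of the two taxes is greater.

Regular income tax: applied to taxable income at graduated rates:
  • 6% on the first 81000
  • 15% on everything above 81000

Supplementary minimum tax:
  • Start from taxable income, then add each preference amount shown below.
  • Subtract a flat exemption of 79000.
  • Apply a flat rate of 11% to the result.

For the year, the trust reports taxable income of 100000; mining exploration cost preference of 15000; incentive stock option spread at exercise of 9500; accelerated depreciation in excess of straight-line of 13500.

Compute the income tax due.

Supplementary minimum tax:
  Adjusted income: 100000 + 15000 + 9500 + 13500 = 138000
  Less exemption 79000 → base 59000
  59000 × 11% = 6490

Regular income tax:
  81000 × 6% = 4860
  19000 × 15% = 2850
  → 7710

7710 > 6490, so the regular income tax governs.

7710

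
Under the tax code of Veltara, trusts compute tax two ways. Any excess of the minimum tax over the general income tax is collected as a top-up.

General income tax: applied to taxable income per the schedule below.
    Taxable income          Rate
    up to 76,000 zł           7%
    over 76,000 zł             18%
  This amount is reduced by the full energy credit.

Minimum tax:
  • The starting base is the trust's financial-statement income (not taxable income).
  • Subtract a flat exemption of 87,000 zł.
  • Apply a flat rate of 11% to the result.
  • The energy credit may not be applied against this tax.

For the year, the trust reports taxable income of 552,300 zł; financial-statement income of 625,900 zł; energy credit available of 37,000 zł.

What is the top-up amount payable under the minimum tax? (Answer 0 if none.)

Minimum tax:
  Base (financial-statement income): 625,900 zł
  Less exemption 87,000 zł → base 538,900 zł
  538,900 zł × 11% = 59,279 zł

General income tax:
  76,000 zł × 7% = 5,320 zł
  476,300 zł × 18% = 85,734 zł
  → 91,054 zł
  Less energy credit 37,000 zł → 54,054 zł

Excess of minimum tax over general income tax: 59,279 zł − 54,054 zł = 5,225 zł.

5,225 zł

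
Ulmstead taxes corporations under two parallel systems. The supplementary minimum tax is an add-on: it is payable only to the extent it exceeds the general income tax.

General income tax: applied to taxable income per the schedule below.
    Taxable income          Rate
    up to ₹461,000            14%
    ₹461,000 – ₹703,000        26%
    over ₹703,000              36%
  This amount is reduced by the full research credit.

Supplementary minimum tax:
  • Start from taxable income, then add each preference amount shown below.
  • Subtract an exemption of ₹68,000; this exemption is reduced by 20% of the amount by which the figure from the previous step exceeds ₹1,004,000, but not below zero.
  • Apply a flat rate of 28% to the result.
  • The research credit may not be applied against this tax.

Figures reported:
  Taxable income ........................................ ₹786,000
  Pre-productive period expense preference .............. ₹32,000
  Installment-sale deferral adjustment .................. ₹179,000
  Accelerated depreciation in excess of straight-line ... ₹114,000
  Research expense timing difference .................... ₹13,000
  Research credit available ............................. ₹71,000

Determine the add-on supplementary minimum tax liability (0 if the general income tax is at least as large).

₹216,060

Supplementary minimum tax:
  Adjusted income: ₹786,000 + ₹32,000 + ₹179,000 + ₹114,000 + ₹13,000 = ₹1,124,000
  Exemption: ₹68,000 − 20% × (₹1,124,000 − ₹1,004,000) = ₹68,000 − ₹24,000 = ₹44,000
  Base: ₹1,124,000 − ₹44,000 = ₹1,080,000
  ₹1,080,000 × 28% = ₹302,400

General income tax:
  ₹461,000 × 14% = ₹64,540
  ₹242,000 × 26% = ₹62,920
  ₹83,000 × 36% = ₹29,880
  → ₹157,340
  Less research credit ₹71,000 → ₹86,340

Excess of supplementary minimum tax over general income tax: ₹302,400 − ₹86,340 = ₹216,060.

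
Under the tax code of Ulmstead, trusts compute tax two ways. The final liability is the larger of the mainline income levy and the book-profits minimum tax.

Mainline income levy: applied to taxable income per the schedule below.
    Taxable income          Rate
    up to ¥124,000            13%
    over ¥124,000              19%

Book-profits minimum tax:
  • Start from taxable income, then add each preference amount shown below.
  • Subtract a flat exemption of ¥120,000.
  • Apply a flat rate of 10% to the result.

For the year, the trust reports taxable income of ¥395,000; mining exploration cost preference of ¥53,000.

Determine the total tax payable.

¥67,610

Book-profits minimum tax:
  Adjusted income: ¥395,000 + ¥53,000 = ¥448,000
  Less exemption ¥120,000 → base ¥328,000
  ¥328,000 × 10% = ¥32,800

Mainline income levy:
  ¥124,000 × 13% = ¥16,120
  ¥271,000 × 19% = ¥51,490
  → ¥67,610

¥67,610 > ¥32,800, so the mainline income levy governs.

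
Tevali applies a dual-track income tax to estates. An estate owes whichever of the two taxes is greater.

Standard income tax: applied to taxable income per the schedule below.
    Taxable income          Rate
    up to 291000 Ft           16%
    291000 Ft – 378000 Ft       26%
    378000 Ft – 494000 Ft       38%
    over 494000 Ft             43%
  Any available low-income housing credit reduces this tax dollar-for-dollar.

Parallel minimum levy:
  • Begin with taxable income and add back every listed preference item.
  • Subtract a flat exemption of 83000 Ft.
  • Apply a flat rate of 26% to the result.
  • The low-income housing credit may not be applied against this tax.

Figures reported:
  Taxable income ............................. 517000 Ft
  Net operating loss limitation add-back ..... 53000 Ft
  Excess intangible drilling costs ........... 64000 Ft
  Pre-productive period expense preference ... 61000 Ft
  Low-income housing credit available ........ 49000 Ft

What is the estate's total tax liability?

159120 Ft

Standard income tax:
  291000 Ft × 16% = 46560 Ft
  87000 Ft × 26% = 22620 Ft
  116000 Ft × 38% = 44080 Ft
  23000 Ft × 43% = 9890 Ft
  → 123150 Ft
  Less low-income housing credit 49000 Ft → 74150 Ft

Parallel minimum levy:
  Adjusted income: 517000 Ft + 53000 Ft + 64000 Ft + 61000 Ft = 695000 Ft
  Less exemption 83000 Ft → base 612000 Ft
  612000 Ft × 26% = 159120 Ft

159120 Ft > 74150 Ft, so the parallel minimum levy is the binding amount.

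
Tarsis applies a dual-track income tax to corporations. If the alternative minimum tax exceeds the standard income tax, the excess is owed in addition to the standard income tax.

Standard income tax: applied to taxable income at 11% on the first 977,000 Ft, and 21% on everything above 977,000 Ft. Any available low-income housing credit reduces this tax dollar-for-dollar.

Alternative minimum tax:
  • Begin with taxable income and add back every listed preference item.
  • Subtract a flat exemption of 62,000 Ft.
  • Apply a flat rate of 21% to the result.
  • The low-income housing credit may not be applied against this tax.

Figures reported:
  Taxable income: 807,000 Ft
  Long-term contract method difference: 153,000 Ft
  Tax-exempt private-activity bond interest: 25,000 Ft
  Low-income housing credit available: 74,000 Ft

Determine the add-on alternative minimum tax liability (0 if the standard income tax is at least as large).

179,060 Ft

Alternative minimum tax:
  Adjusted income: 807,000 Ft + 153,000 Ft + 25,000 Ft = 985,000 Ft
  Less exemption 62,000 Ft → base 923,000 Ft
  923,000 Ft × 21% = 193,830 Ft

Standard income tax:
  807,000 Ft × 11% = 88,770 Ft
  Less low-income housing credit 74,000 Ft → 14,770 Ft

Excess of alternative minimum tax over standard income tax: 193,830 Ft − 14,770 Ft = 179,060 Ft.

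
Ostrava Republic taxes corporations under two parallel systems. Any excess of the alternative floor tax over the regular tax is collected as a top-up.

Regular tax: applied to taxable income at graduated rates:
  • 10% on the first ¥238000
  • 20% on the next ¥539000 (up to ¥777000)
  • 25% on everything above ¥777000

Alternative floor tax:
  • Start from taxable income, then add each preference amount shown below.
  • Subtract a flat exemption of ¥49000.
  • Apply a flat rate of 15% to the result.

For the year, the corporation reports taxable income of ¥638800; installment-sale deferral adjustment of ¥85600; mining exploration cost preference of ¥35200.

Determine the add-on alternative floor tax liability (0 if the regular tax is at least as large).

¥2630

Alternative floor tax:
  Adjusted income: ¥638800 + ¥85600 + ¥35200 = ¥759600
  Less exemption ¥49000 → base ¥710600
  ¥710600 × 15% = ¥106590

Regular tax:
  ¥238000 × 10% = ¥23800
  ¥400800 × 20% = ¥80160
  → ¥103960

Excess of alternative floor tax over regular tax: ¥106590 − ¥103960 = ¥2630.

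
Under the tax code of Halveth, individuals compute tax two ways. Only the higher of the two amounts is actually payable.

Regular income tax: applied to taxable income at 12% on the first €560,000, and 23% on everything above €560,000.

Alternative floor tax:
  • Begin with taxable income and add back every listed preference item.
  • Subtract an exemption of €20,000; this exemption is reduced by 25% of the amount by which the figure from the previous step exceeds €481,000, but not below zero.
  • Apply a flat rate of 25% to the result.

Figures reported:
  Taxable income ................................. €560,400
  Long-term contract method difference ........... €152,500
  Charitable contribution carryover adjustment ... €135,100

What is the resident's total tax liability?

€212,000

Alternative floor tax:
  Adjusted income: €560,400 + €152,500 + €135,100 = €848,000
  Exemption: 25% × (€848,000 − €481,000) = €91,750 ≥ €20,000, so the exemption is fully phased out
  Base: €848,000 − €0 = €848,000
  €848,000 × 25% = €212,000

Regular income tax:
  €560,000 × 12% = €67,200
  €400 × 23% = €92
  → €67,292

€212,000 > €67,292, so the alternative floor tax is the binding amount.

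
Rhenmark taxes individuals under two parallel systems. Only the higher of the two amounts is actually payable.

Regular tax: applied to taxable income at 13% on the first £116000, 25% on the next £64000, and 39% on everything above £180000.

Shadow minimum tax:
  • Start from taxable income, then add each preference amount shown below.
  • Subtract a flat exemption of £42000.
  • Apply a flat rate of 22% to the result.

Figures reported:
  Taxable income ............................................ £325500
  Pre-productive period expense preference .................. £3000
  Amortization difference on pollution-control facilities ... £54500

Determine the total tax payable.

£87825

Shadow minimum tax:
  Adjusted income: £325500 + £3000 + £54500 = £383000
  Less exemption £42000 → base £341000
  £341000 × 22% = £75020

Regular tax:
  £116000 × 13% = £15080
  £64000 × 25% = £16000
  £145500 × 39% = £56745
  → £87825

£87825 > £75020, so the regular tax governs.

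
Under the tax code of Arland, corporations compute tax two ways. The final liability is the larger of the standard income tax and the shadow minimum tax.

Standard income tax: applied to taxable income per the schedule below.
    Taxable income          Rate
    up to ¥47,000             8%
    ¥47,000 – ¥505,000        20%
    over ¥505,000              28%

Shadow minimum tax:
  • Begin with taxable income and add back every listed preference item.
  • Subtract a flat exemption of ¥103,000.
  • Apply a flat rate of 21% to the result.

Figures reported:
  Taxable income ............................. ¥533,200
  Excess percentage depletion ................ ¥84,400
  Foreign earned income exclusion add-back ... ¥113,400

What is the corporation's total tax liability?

¥131,880

Standard income tax:
  ¥47,000 × 8% = ¥3,760
  ¥458,000 × 20% = ¥91,600
  ¥28,200 × 28% = ¥7,896
  → ¥103,256

Shadow minimum tax:
  Adjusted income: ¥533,200 + ¥84,400 + ¥113,400 = ¥731,000
  Less exemption ¥103,000 → base ¥628,000
  ¥628,000 × 21% = ¥131,880

¥131,880 > ¥103,256, so the shadow minimum tax is the binding amount.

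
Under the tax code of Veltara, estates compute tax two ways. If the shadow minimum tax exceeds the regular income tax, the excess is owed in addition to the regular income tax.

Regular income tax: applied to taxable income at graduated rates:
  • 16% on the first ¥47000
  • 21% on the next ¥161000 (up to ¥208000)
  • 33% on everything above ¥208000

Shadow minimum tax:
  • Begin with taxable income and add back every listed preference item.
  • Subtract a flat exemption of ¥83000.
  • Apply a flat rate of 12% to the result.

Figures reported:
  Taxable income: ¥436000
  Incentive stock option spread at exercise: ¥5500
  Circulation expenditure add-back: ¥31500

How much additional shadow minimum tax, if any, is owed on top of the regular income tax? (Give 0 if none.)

¥0

Shadow minimum tax:
  Adjusted income: ¥436000 + ¥5500 + ¥31500 = ¥473000
  Less exemption ¥83000 → base ¥390000
  ¥390000 × 12% = ¥46800

Regular income tax:
  ¥47000 × 16% = ¥7520
  ¥161000 × 21% = ¥33810
  ¥228000 × 33% = ¥75240
  → ¥116570

¥46800 ≤ ¥116570, so no add-on is due.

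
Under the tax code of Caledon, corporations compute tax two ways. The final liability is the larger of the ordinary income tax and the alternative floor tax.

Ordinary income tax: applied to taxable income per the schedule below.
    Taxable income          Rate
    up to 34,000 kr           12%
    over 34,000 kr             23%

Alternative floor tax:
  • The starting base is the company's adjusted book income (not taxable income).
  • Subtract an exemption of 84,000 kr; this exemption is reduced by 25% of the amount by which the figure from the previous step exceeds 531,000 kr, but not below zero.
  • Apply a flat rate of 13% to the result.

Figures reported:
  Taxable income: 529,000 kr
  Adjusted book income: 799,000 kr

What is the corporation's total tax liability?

Alternative floor tax:
  Base (adjusted book income): 799,000 kr
  Exemption: 84,000 kr − 25% × (799,000 kr − 531,000 kr) = 84,000 kr − 67,000 kr = 17,000 kr
  Base: 799,000 kr − 17,000 kr = 782,000 kr
  782,000 kr × 13% = 101,660 kr

Ordinary income tax:
  34,000 kr × 12% = 4,080 kr
  495,000 kr × 23% = 113,850 kr
  → 117,930 kr

117,930 kr > 101,660 kr, so the ordinary income tax governs.

117,930 kr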